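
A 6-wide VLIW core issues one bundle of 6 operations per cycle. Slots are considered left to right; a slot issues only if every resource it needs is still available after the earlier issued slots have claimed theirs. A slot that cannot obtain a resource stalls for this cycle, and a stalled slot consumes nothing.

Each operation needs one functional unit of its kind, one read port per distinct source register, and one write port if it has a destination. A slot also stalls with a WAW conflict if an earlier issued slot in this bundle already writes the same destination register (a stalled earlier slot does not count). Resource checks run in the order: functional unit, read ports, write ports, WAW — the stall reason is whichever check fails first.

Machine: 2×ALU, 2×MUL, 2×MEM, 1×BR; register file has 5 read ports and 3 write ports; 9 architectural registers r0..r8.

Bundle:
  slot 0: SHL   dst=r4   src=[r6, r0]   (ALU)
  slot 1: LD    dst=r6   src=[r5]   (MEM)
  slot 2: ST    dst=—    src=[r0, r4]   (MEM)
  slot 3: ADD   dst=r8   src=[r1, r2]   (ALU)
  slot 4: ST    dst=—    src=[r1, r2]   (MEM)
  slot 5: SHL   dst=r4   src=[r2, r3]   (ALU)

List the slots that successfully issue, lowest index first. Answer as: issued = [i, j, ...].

issued = [0, 1, 2]

#0 ALU src=r6,r0 dispatched  <A:1 Mu:2 Ld:2 B:1 rd:3 wr:2>
#1 MEM src=r5 dispatched  <A:1 Mu:2 Ld:1 B:1 rd:2 wr:1>
#2 MEM src=r0,r4 dispatched  <A:1 Mu:2 Ld:0 B:1 rd:0 wr:1>
#3 ALU src=r1,r2 held:RD_PORT  <A:1 Mu:2 Ld:0 B:1 rd:0 wr:1>
#4 MEM src=r1,r2 held:FU  <A:1 Mu:2 Ld:0 B:1 rd:0 wr:1>
#5 ALU src=r2,r3 held:RD_PORT  <A:1 Mu:2 Ld:0 B:1 rd:0 wr:1>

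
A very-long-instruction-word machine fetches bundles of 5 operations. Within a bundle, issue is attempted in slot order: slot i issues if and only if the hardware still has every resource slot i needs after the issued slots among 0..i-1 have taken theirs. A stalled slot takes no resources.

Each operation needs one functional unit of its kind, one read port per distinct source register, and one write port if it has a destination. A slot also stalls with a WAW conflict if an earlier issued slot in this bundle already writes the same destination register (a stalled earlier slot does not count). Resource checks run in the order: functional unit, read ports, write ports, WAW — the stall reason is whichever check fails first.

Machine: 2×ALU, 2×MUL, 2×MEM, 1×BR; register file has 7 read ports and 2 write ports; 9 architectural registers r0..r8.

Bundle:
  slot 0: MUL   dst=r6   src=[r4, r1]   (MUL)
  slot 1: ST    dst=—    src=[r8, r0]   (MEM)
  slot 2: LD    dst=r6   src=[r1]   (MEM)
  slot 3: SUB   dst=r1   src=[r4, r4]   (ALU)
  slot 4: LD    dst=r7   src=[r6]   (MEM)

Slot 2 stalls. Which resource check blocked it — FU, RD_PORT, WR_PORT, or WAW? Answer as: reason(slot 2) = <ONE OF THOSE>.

reason(slot 2) = WAW

slot 0 (MUL): ISSUE — free A2,Mu1,Ld2,B1 rp5 wp1
slot 1 (MEM): ISSUE — free A2,Mu1,Ld1,B1 rp3 wp1
slot 2 (MEM): stall WAW — free A2,Mu1,Ld1,B1 rp3 wp1
slot 3 (ALU): ISSUE — free A1,Mu1,Ld1,B1 rp2 wp0
slot 4 (MEM): stall WR_PORT — free A1,Mu1,Ld1,B1 rp2 wp0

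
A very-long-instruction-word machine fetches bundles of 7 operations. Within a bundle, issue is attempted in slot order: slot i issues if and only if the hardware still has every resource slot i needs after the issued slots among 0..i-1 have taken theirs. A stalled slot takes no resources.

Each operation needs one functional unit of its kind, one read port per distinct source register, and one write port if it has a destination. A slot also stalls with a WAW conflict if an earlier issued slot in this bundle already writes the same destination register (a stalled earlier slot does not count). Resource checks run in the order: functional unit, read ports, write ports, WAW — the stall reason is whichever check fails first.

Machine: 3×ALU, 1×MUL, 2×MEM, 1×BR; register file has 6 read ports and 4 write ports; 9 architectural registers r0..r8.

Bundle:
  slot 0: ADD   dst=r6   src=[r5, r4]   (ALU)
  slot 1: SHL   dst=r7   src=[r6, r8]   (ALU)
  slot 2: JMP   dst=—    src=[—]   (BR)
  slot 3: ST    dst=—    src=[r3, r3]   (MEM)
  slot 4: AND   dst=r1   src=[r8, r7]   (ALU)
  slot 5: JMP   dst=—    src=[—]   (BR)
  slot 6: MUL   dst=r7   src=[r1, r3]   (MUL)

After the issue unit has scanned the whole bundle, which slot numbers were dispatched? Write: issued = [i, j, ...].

  0. ALU→r6 ⇒ go  {2A/1Mu/2Ld/1B | 4r 3w}
  1. ALU→r7 ⇒ go  {1A/1Mu/2Ld/1B | 2r 2w}
  2. BR ⇒ go  {1A/1Mu/2Ld/0B | 2r 2w}
  3. MEM ⇒ go  {1A/1Mu/1Ld/0B | 1r 2w}
  4. ALU→r1 ⇒ no(RD_PORT)  {1A/1Mu/1Ld/0B | 1r 2w}
  5. BR ⇒ no(FU)  {1A/1Mu/1Ld/0B | 1r 2w}
  6. MUL→r7 ⇒ no(RD_PORT)  {1A/1Mu/1Ld/0B | 1r 2w}

issued = [0, 1, 2, 3]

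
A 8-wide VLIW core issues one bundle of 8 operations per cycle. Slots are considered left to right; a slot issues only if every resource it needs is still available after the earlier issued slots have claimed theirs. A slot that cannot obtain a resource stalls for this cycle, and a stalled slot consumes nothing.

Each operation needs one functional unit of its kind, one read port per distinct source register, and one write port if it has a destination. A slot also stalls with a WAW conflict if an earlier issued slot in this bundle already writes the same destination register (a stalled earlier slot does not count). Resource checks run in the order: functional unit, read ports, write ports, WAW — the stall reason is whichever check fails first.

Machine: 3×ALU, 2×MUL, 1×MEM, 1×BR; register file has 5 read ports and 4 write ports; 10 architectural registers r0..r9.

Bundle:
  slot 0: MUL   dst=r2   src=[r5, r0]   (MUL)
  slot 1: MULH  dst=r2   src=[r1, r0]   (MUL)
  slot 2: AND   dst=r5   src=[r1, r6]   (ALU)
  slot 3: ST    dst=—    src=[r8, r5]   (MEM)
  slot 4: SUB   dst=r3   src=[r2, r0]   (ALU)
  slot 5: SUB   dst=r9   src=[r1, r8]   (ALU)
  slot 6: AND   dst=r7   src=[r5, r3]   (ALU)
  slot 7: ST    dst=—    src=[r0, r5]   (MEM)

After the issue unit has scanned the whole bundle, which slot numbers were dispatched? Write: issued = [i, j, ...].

issued = [0, 2]

#0 MUL src=r5,r0 dispatched  <A:3 Mu:1 Ld:1 B:1 rd:3 wr:3>
#1 MUL src=r1,r0 held:WAW  <A:3 Mu:1 Ld:1 B:1 rd:3 wr:3>
#2 ALU src=r1,r6 dispatched  <A:2 Mu:1 Ld:1 B:1 rd:1 wr:2>
#3 MEM src=r8,r5 held:RD_PORT  <A:2 Mu:1 Ld:1 B:1 rd:1 wr:2>
#4 ALU src=r2,r0 held:RD_PORT  <A:2 Mu:1 Ld:1 B:1 rd:1 wr:2>
#5 ALU src=r1,r8 held:RD_PORT  <A:2 Mu:1 Ld:1 B:1 rd:1 wr:2>
#6 ALU src=r5,r3 held:RD_PORT  <A:2 Mu:1 Ld:1 B:1 rd:1 wr:2>
#7 MEM src=r0,r5 held:RD_PORT  <A:2 Mu:1 Ld:1 B:1 rd:1 wr:2>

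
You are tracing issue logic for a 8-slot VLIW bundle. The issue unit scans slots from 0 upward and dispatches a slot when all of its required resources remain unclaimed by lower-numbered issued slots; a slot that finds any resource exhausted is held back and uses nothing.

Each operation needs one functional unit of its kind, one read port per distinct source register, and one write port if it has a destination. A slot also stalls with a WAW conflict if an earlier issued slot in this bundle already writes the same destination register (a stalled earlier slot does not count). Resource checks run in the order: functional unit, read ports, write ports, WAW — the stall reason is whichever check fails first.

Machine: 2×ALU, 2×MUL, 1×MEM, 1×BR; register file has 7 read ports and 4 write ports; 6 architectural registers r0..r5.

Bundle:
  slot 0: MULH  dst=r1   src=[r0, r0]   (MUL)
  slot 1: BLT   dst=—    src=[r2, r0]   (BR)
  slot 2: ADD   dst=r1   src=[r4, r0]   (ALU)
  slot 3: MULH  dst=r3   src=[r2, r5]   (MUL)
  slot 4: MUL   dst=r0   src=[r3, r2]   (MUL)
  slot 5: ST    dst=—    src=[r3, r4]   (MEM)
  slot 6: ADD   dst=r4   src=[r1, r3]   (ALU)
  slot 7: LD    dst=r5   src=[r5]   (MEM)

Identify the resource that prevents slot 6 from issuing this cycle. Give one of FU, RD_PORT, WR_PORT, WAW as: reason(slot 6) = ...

reason(slot 6) = RD_PORT

#0 MUL src=r0,r0 dispatched  <A:2 Mu:1 Ld:1 B:1 rd:6 wr:3>
#1 BR src=r2,r0 dispatched  <A:2 Mu:1 Ld:1 B:0 rd:4 wr:3>
#2 ALU src=r4,r0 held:WAW  <A:2 Mu:1 Ld:1 B:0 rd:4 wr:3>
#3 MUL src=r2,r5 dispatched  <A:2 Mu:0 Ld:1 B:0 rd:2 wr:2>
#4 MUL src=r3,r2 held:FU  <A:2 Mu:0 Ld:1 B:0 rd:2 wr:2>
#5 MEM src=r3,r4 dispatched  <A:2 Mu:0 Ld:0 B:0 rd:0 wr:2>
#6 ALU src=r1,r3 held:RD_PORT  <A:2 Mu:0 Ld:0 B:0 rd:0 wr:2>
#7 MEM src=r5 held:FU  <A:2 Mu:0 Ld:0 B:0 rd:0 wr:2>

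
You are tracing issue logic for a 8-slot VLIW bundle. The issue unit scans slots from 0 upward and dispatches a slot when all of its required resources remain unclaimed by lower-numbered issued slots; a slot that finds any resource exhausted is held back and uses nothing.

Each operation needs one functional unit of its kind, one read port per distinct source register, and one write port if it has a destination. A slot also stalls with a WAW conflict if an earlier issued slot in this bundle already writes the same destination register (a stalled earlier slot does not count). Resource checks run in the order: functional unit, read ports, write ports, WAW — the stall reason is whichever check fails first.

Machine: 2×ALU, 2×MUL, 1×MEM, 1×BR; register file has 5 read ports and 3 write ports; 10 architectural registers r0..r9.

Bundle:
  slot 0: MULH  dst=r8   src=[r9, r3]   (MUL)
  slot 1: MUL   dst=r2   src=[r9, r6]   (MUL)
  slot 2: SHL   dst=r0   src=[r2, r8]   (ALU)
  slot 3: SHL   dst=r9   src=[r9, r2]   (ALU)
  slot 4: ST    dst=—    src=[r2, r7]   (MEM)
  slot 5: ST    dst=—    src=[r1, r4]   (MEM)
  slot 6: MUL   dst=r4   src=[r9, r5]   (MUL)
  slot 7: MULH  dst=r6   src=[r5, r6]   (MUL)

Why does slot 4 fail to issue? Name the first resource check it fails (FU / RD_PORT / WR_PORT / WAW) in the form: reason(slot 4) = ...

reason(slot 4) = RD_PORT

(0) want 1×MUL +2rd +1wr — yes → AL2|MU1|ME1|BR1|rd3|wr2
(1) want 1×MUL +2rd +1wr — yes → AL2|MU0|ME1|BR1|rd1|wr1
(2) want 1×ALU +2rd +1wr — RD_PORT → AL2|MU0|ME1|BR1|rd1|wr1
(3) want 1×ALU +2rd +1wr — RD_PORT → AL2|MU0|ME1|BR1|rd1|wr1
(4) want 1×MEM +2rd +0wr — RD_PORT → AL2|MU0|ME1|BR1|rd1|wr1
(5) want 1×MEM +2rd +0wr — RD_PORT → AL2|MU0|ME1|BR1|rd1|wr1
(6) want 1×MUL +2rd +1wr — FU → AL2|MU0|ME1|BR1|rd1|wr1
(7) want 1×MUL +2rd +1wr — FU → AL2|MU0|ME1|BR1|rd1|wr1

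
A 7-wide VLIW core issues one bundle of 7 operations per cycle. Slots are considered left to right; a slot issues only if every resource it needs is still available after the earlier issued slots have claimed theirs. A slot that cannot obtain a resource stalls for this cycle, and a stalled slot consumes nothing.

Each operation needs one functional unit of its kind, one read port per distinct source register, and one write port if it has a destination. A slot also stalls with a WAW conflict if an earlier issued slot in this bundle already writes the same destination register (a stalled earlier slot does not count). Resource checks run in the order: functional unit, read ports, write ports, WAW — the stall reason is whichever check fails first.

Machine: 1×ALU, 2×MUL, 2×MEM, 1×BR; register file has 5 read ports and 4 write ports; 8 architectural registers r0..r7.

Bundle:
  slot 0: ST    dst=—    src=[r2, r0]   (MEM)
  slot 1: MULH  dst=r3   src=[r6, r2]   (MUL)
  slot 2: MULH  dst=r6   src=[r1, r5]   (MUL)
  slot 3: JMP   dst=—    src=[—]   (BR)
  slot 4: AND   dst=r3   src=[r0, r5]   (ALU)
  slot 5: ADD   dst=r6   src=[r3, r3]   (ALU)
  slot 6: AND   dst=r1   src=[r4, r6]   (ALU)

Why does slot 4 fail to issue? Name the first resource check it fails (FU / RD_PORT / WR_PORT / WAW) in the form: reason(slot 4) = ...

reason(slot 4) = RD_PORT

slot 0 (MEM): ISSUE — free A1,Mu2,Ld1,B1 rp3 wp4
slot 1 (MUL): ISSUE — free A1,Mu1,Ld1,B1 rp1 wp3
slot 2 (MUL): stall RD_PORT — free A1,Mu1,Ld1,B1 rp1 wp3
slot 3 (BR): ISSUE — free A1,Mu1,Ld1,B0 rp1 wp3
slot 4 (ALU): stall RD_PORT — free A1,Mu1,Ld1,B0 rp1 wp3
slot 5 (ALU): ISSUE — free A0,Mu1,Ld1,B0 rp0 wp2
slot 6 (ALU): stall FU — free A0,Mu1,Ld1,B0 rp0 wp2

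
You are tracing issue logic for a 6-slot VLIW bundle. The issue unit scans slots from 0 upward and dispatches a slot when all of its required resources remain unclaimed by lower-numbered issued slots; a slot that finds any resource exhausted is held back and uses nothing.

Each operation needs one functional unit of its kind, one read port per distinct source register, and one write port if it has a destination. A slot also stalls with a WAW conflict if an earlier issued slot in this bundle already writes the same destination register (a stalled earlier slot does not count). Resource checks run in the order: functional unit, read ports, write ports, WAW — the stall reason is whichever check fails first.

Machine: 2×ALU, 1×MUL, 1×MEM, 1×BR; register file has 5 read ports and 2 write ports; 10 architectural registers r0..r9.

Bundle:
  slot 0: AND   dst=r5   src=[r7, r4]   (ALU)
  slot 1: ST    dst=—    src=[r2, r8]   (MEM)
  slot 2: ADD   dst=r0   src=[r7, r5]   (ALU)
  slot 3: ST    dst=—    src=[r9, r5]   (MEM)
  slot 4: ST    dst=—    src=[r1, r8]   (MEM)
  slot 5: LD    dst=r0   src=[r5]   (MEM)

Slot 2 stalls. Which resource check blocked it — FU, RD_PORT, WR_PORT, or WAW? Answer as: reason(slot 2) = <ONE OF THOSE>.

reason(slot 2) = RD_PORT

slot 0 (ALU): ISSUE — free A1,Mu1,Ld1,B1 rp3 wp1
slot 1 (MEM): ISSUE — free A1,Mu1,Ld0,B1 rp1 wp1
slot 2 (ALU): stall RD_PORT — free A1,Mu1,Ld0,B1 rp1 wp1
slot 3 (MEM): stall FU — free A1,Mu1,Ld0,B1 rp1 wp1
slot 4 (MEM): stall FU — free A1,Mu1,Ld0,B1 rp1 wp1
slot 5 (MEM): stall FU — free A1,Mu1,Ld0,B1 rp1 wp1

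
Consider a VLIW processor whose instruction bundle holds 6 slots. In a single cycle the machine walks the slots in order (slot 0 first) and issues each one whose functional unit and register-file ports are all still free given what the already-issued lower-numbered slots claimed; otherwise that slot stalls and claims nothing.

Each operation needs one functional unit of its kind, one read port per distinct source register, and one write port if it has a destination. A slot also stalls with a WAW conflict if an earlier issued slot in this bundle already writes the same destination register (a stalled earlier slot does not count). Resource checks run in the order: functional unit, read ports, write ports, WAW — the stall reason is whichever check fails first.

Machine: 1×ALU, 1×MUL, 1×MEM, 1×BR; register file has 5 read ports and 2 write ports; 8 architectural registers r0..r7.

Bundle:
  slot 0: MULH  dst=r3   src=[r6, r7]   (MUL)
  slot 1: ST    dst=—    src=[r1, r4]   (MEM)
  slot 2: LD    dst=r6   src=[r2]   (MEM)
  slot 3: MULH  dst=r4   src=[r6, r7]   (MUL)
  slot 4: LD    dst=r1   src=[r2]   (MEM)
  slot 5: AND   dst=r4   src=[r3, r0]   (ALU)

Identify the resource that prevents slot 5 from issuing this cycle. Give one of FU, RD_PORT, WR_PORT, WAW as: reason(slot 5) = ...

reason(slot 5) = RD_PORT

  0. MUL→r3 ⇒ go  {1A/0Mu/1Ld/1B | 3r 1w}
  1. MEM ⇒ go  {1A/0Mu/0Ld/1B | 1r 1w}
  2. MEM→r6 ⇒ no(FU)  {1A/0Mu/0Ld/1B | 1r 1w}
  3. MUL→r4 ⇒ no(FU)  {1A/0Mu/0Ld/1B | 1r 1w}
  4. MEM→r1 ⇒ no(FU)  {1A/0Mu/0Ld/1B | 1r 1w}
  5. ALU→r4 ⇒ no(RD_PORT)  {1A/0Mu/0Ld/1B | 1r 1w}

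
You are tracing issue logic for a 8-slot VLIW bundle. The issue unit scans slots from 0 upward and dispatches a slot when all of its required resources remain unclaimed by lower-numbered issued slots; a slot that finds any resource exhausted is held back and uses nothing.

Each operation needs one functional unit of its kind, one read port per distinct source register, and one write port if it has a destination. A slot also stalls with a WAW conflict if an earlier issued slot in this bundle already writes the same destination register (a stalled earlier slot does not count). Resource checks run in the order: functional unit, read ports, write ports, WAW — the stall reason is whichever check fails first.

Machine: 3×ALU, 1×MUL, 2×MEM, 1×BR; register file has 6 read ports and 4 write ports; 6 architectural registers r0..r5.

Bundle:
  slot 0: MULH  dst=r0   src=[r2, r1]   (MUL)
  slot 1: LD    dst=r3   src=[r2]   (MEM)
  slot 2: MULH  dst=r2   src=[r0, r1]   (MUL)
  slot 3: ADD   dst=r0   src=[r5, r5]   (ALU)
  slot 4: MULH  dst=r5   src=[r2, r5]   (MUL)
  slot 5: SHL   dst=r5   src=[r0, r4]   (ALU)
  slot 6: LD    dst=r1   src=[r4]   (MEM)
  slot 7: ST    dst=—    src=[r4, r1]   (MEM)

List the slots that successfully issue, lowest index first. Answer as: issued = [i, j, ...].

  0. MUL→r0 ⇒ go  {3A/0Mu/2Ld/1B | 4r 3w}
  1. MEM→r3 ⇒ go  {3A/0Mu/1Ld/1B | 3r 2w}
  2. MUL→r2 ⇒ no(FU)  {3A/0Mu/1Ld/1B | 3r 2w}
  3. ALU→r0 ⇒ no(WAW)  {3A/0Mu/1Ld/1B | 3r 2w}
  4. MUL→r5 ⇒ no(FU)  {3A/0Mu/1Ld/1B | 3r 2w}
  5. ALU→r5 ⇒ go  {2A/0Mu/1Ld/1B | 1r 1w}
  6. MEM→r1 ⇒ go  {2A/0Mu/0Ld/1B | 0r 0w}
  7. MEM ⇒ no(FU)  {2A/0Mu/0Ld/1B | 0r 0w}

issued = [0, 1, 5, 6]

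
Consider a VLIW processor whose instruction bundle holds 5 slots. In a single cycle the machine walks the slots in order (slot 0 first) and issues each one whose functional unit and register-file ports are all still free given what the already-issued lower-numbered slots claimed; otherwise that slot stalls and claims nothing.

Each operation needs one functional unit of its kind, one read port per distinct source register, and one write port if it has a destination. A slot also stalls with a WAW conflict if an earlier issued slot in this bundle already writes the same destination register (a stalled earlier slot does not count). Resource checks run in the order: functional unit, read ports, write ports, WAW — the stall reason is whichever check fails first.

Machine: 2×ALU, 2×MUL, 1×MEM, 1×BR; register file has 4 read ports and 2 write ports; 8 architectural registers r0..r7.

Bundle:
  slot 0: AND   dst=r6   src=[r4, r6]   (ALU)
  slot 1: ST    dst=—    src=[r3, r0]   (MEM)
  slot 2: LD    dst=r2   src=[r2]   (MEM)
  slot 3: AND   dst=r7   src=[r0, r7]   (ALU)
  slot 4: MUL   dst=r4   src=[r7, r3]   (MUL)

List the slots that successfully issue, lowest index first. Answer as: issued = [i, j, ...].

#0 ALU src=r4,r6 dispatched  <A:1 Mu:2 Ld:1 B:1 rd:2 wr:1>
#1 MEM src=r3,r0 dispatched  <A:1 Mu:2 Ld:0 B:1 rd:0 wr:1>
#2 MEM src=r2 held:FU  <A:1 Mu:2 Ld:0 B:1 rd:0 wr:1>
#3 ALU src=r0,r7 held:RD_PORT  <A:1 Mu:2 Ld:0 B:1 rd:0 wr:1>
#4 MUL src=r7,r3 held:RD_PORT  <A:1 Mu:2 Ld:0 B:1 rd:0 wr:1>

issued = [0, 1]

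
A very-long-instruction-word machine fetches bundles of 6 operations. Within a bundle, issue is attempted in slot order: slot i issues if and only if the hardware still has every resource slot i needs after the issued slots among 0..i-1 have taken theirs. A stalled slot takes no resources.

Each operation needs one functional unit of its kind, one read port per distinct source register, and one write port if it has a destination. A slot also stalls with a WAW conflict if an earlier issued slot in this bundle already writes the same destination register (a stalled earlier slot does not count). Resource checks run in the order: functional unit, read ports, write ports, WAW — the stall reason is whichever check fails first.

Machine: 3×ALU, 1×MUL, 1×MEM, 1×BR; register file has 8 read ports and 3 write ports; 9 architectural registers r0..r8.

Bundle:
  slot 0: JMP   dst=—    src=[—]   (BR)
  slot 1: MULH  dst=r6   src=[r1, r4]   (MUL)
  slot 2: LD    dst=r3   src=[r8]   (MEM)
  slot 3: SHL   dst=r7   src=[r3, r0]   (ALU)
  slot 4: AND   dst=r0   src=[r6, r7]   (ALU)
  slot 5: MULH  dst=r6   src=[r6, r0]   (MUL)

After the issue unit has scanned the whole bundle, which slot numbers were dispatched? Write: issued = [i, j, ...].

issued = [0, 1, 2, 3]

#0 BR src=- dispatched  <A:3 Mu:1 Ld:1 B:0 rd:8 wr:3>
#1 MUL src=r1,r4 dispatched  <A:3 Mu:0 Ld:1 B:0 rd:6 wr:2>
#2 MEM src=r8 dispatched  <A:3 Mu:0 Ld:0 B:0 rd:5 wr:1>
#3 ALU src=r3,r0 dispatched  <A:2 Mu:0 Ld:0 B:0 rd:3 wr:0>
#4 ALU src=r6,r7 held:WR_PORT  <A:2 Mu:0 Ld:0 B:0 rd:3 wr:0>
#5 MUL src=r6,r0 held:FU  <A:2 Mu:0 Ld:0 B:0 rd:3 wr:0>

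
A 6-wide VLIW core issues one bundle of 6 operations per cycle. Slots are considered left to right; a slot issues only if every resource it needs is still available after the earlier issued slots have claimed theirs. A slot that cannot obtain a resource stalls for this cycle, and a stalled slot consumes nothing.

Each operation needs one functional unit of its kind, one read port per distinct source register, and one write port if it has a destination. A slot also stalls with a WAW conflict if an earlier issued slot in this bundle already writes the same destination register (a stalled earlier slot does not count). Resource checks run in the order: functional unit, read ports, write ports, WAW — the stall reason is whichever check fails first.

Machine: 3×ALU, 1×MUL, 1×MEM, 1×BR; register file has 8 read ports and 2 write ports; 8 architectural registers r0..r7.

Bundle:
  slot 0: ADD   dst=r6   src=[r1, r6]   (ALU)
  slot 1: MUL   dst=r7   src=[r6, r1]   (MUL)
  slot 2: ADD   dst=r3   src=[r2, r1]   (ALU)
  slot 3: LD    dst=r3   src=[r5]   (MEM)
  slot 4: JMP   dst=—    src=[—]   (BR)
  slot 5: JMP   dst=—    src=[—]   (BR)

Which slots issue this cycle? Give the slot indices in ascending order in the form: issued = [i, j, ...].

[0] ALU needs rd=2 wr=1: ok; after: ALU=2 MUL=1 MEM=1 BR=1, R=6, W=1
[1] MUL needs rd=2 wr=1: ok; after: ALU=2 MUL=0 MEM=1 BR=1, R=4, W=0
[2] ALU needs rd=2 wr=1: WR_PORT; after: ALU=2 MUL=0 MEM=1 BR=1, R=4, W=0
[3] MEM needs rd=1 wr=1: WR_PORT; after: ALU=2 MUL=0 MEM=1 BR=1, R=4, W=0
[4] BR needs rd=0 wr=0: ok; after: ALU=2 MUL=0 MEM=1 BR=0, R=4, W=0
[5] BR needs rd=0 wr=0: FU; after: ALU=2 MUL=0 MEM=1 BR=0, R=4, W=0

issued = [0, 1, 4]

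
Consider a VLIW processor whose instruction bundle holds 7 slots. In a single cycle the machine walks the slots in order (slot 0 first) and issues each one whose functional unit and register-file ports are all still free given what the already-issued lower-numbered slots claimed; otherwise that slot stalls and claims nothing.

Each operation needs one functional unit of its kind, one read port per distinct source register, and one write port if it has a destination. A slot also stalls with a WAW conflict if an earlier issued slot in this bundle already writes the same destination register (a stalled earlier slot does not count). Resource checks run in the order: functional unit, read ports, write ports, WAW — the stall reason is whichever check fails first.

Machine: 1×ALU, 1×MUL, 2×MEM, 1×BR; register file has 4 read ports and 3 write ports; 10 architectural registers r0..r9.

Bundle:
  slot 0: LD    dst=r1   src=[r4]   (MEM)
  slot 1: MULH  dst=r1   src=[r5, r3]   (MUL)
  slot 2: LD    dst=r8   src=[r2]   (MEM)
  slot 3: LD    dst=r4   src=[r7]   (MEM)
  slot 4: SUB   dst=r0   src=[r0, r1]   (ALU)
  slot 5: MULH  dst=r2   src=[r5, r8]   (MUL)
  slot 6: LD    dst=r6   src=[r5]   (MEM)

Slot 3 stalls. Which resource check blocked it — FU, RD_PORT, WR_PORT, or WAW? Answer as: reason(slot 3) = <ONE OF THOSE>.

[0] MEM needs rd=1 wr=1: ok; after: ALU=1 MUL=1 MEM=1 BR=1, R=3, W=2
[1] MUL needs rd=2 wr=1: WAW; after: ALU=1 MUL=1 MEM=1 BR=1, R=3, W=2
[2] MEM needs rd=1 wr=1: ok; after: ALU=1 MUL=1 MEM=0 BR=1, R=2, W=1
[3] MEM needs rd=1 wr=1: FU; after: ALU=1 MUL=1 MEM=0 BR=1, R=2, W=1
[4] ALU needs rd=2 wr=1: ok; after: ALU=0 MUL=1 MEM=0 BR=1, R=0, W=0
[5] MUL needs rd=2 wr=1: RD_PORT; after: ALU=0 MUL=1 MEM=0 BR=1, R=0, W=0
[6] MEM needs rd=1 wr=1: FU; after: ALU=0 MUL=1 MEM=0 BR=1, R=0, W=0

reason(slot 3) = FU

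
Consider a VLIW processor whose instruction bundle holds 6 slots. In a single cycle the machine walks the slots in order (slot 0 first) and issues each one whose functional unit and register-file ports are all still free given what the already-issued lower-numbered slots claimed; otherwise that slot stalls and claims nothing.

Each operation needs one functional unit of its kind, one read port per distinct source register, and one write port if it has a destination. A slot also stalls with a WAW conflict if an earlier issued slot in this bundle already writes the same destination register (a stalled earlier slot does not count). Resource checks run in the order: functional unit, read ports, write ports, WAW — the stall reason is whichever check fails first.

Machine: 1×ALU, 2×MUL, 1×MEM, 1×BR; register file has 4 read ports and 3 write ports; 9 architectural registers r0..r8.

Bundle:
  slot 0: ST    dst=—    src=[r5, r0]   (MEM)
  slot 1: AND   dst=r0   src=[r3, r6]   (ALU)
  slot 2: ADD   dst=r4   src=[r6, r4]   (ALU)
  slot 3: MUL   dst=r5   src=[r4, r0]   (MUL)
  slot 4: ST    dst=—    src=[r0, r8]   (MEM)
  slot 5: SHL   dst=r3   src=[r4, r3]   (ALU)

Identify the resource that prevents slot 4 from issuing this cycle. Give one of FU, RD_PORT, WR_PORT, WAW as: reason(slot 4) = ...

#0 MEM src=r5,r0 dispatched  <A:1 Mu:2 Ld:0 B:1 rd:2 wr:3>
#1 ALU src=r3,r6 dispatched  <A:0 Mu:2 Ld:0 B:1 rd:0 wr:2>
#2 ALU src=r6,r4 held:FU  <A:0 Mu:2 Ld:0 B:1 rd:0 wr:2>
#3 MUL src=r4,r0 held:RD_PORT  <A:0 Mu:2 Ld:0 B:1 rd:0 wr:2>
#4 MEM src=r0,r8 held:FU  <A:0 Mu:2 Ld:0 B:1 rd:0 wr:2>
#5 ALU src=r4,r3 held:FU  <A:0 Mu:2 Ld:0 B:1 rd:0 wr:2>

reason(slot 4) = FU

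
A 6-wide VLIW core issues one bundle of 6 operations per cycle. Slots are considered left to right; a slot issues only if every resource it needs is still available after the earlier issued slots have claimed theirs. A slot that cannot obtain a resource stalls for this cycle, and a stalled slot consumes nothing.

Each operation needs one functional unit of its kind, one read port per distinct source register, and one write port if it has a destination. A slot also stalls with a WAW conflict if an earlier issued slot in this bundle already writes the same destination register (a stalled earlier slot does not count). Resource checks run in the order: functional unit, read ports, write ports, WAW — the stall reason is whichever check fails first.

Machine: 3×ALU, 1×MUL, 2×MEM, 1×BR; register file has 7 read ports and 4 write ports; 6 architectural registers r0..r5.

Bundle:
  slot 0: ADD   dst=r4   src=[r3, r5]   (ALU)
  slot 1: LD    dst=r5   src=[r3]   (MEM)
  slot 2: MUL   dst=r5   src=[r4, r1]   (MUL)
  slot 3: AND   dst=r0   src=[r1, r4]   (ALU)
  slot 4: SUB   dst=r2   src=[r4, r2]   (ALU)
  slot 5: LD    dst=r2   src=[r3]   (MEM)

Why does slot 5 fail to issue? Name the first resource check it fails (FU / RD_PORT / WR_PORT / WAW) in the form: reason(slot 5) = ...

reason(slot 5) = RD_PORT

(0) want 1×ALU +2rd +1wr — yes → AL2|MU1|ME2|BR1|rd5|wr3
(1) want 1×MEM +1rd +1wr — yes → AL2|MU1|ME1|BR1|rd4|wr2
(2) want 1×MUL +2rd +1wr — WAW → AL2|MU1|ME1|BR1|rd4|wr2
(3) want 1×ALU +2rd +1wr — yes → AL1|MU1|ME1|BR1|rd2|wr1
(4) want 1×ALU +2rd +1wr — yes → AL0|MU1|ME1|BR1|rd0|wr0
(5) want 1×MEM +1rd +1wr — RD_PORT → AL0|MU1|ME1|BR1|rd0|wr0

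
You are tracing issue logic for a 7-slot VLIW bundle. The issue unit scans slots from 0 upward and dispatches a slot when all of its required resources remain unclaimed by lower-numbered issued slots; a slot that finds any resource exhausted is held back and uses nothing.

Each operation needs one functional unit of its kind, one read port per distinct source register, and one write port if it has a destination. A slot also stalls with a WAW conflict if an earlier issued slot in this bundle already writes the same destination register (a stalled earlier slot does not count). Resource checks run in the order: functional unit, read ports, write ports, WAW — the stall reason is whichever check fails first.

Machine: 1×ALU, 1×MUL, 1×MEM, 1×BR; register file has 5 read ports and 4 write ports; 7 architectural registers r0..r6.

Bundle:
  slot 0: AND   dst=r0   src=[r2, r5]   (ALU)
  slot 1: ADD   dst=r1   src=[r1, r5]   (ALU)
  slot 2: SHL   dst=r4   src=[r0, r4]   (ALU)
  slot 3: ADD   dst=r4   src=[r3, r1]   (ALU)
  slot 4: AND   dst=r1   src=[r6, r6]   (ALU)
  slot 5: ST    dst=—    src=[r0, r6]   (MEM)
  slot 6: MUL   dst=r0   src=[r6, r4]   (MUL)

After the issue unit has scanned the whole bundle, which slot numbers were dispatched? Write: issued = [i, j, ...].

issued = [0, 5]

#0 ALU src=r2,r5 dispatched  <A:0 Mu:1 Ld:1 B:1 rd:3 wr:3>
#1 ALU src=r1,r5 held:FU  <A:0 Mu:1 Ld:1 B:1 rd:3 wr:3>
#2 ALU src=r0,r4 held:FU  <A:0 Mu:1 Ld:1 B:1 rd:3 wr:3>
#3 ALU src=r3,r1 held:FU  <A:0 Mu:1 Ld:1 B:1 rd:3 wr:3>
#4 ALU src=r6,r6 held:FU  <A:0 Mu:1 Ld:1 B:1 rd:3 wr:3>
#5 MEM src=r0,r6 dispatched  <A:0 Mu:1 Ld:0 B:1 rd:1 wr:3>
#6 MUL src=r6,r4 held:RD_PORT  <A:0 Mu:1 Ld:0 B:1 rd:1 wr:3>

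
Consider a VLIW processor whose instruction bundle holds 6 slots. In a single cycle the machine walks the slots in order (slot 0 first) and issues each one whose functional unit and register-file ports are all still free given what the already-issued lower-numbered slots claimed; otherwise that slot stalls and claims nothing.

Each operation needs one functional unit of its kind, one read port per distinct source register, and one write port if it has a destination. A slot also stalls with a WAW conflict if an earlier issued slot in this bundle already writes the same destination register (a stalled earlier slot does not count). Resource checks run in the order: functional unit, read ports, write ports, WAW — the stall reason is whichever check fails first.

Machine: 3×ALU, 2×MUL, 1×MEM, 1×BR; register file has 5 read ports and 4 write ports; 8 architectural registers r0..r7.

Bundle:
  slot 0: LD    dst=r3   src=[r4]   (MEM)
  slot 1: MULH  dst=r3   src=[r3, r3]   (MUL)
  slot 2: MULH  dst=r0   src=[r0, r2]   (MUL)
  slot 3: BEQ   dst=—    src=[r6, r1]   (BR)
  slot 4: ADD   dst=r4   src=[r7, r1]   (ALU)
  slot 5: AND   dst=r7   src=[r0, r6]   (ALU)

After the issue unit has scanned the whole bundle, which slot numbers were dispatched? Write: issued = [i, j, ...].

slot 0 (MEM): ISSUE — free A3,Mu2,Ld0,B1 rp4 wp3
slot 1 (MUL): stall WAW — free A3,Mu2,Ld0,B1 rp4 wp3
slot 2 (MUL): ISSUE — free A3,Mu1,Ld0,B1 rp2 wp2
slot 3 (BR): ISSUE — free A3,Mu1,Ld0,B0 rp0 wp2
slot 4 (ALU): stall RD_PORT — free A3,Mu1,Ld0,B0 rp0 wp2
slot 5 (ALU): stall RD_PORT — free A3,Mu1,Ld0,B0 rp0 wp2

issued = [0, 2, 3]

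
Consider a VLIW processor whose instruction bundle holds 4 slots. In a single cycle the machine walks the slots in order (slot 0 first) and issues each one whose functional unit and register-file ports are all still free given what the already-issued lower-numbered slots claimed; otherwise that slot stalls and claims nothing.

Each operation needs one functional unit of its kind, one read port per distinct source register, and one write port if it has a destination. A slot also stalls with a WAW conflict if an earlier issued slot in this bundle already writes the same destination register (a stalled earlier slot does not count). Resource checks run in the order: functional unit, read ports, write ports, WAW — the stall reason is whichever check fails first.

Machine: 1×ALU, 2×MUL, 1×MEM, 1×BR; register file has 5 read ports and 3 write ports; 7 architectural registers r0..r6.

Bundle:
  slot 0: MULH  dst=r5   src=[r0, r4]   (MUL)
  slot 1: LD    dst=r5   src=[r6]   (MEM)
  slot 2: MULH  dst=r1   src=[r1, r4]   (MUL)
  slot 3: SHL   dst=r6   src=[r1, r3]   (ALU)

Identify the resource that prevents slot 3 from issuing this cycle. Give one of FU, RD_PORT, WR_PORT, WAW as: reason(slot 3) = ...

[0] MUL needs rd=2 wr=1: ok; after: ALU=1 MUL=1 MEM=1 BR=1, R=3, W=2
[1] MEM needs rd=1 wr=1: WAW; after: ALU=1 MUL=1 MEM=1 BR=1, R=3, W=2
[2] MUL needs rd=2 wr=1: ok; after: ALU=1 MUL=0 MEM=1 BR=1, R=1, W=1
[3] ALU needs rd=2 wr=1: RD_PORT; after: ALU=1 MUL=0 MEM=1 BR=1, R=1, W=1

reason(slot 3) = RD_PORT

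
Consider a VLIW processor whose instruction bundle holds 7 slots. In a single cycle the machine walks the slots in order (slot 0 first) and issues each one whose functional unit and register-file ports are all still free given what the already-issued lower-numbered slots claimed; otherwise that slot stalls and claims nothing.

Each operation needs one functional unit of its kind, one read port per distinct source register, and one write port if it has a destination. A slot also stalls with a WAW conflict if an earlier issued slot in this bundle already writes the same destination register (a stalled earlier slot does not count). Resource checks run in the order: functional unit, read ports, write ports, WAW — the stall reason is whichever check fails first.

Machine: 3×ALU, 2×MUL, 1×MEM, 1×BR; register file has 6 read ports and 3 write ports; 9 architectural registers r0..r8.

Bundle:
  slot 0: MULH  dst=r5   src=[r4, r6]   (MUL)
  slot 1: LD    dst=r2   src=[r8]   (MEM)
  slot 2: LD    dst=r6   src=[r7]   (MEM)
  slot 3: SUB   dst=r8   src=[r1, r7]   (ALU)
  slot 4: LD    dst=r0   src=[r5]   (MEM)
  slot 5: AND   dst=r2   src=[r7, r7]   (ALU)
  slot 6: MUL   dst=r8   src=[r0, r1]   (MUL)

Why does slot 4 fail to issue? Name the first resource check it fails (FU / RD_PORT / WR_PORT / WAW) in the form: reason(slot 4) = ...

reason(slot 4) = FU

  0. MUL→r5 ⇒ go  {3A/1Mu/1Ld/1B | 4r 2w}
  1. MEM→r2 ⇒ go  {3A/1Mu/0Ld/1B | 3r 1w}
  2. MEM→r6 ⇒ no(FU)  {3A/1Mu/0Ld/1B | 3r 1w}
  3. ALU→r8 ⇒ go  {2A/1Mu/0Ld/1B | 1r 0w}
  4. MEM→r0 ⇒ no(FU)  {2A/1Mu/0Ld/1B | 1r 0w}
  5. ALU→r2 ⇒ no(WR_PORT)  {2A/1Mu/0Ld/1B | 1r 0w}
  6. MUL→r8 ⇒ no(RD_PORT)  {2A/1Mu/0Ld/1B | 1r 0w}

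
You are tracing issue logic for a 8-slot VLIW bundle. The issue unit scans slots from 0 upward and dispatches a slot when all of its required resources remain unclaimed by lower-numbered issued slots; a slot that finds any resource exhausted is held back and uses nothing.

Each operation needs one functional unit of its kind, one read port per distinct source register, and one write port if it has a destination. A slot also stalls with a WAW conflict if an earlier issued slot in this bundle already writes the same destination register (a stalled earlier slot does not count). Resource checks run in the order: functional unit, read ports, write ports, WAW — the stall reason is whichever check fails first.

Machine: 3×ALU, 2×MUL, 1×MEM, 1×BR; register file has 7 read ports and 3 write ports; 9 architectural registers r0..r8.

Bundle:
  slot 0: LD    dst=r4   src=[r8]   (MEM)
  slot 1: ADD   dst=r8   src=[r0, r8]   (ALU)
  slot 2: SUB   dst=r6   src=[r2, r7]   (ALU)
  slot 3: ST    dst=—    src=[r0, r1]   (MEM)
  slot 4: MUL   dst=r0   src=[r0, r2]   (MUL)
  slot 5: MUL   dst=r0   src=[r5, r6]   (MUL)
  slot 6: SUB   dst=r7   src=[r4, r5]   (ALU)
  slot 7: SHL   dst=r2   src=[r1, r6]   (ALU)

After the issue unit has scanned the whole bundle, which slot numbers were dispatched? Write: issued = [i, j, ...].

issued = [0, 1, 2]

[0] MEM needs rd=1 wr=1: ok; after: ALU=3 MUL=2 MEM=0 BR=1, R=6, W=2
[1] ALU needs rd=2 wr=1: ok; after: ALU=2 MUL=2 MEM=0 BR=1, R=4, W=1
[2] ALU needs rd=2 wr=1: ok; after: ALU=1 MUL=2 MEM=0 BR=1, R=2, W=0
[3] MEM needs rd=2 wr=0: FU; after: ALU=1 MUL=2 MEM=0 BR=1, R=2, W=0
[4] MUL needs rd=2 wr=1: WR_PORT; after: ALU=1 MUL=2 MEM=0 BR=1, R=2, W=0
[5] MUL needs rd=2 wr=1: WR_PORT; after: ALU=1 MUL=2 MEM=0 BR=1, R=2, W=0
[6] ALU needs rd=2 wr=1: WR_PORT; after: ALU=1 MUL=2 MEM=0 BR=1, R=2, W=0
[7] ALU needs rd=2 wr=1: WR_PORT; after: ALU=1 MUL=2 MEM=0 BR=1, R=2, W=0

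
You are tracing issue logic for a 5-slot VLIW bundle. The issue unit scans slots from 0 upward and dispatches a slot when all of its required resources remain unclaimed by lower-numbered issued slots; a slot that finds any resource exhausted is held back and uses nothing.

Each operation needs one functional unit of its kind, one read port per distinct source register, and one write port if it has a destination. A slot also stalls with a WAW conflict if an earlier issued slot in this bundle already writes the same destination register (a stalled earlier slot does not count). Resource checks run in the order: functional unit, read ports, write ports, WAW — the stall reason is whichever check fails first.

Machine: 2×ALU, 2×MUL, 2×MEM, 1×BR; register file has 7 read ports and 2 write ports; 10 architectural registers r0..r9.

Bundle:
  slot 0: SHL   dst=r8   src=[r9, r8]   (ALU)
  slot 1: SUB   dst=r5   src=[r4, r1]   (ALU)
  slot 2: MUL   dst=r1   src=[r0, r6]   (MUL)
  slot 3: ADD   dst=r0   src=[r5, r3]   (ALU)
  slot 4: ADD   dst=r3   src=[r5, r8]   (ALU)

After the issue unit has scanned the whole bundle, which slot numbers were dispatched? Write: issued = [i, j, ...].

issued = [0, 1]

slot 0 (ALU): ISSUE — free A1,Mu2,Ld2,B1 rp5 wp1
slot 1 (ALU): ISSUE — free A0,Mu2,Ld2,B1 rp3 wp0
slot 2 (MUL): stall WR_PORT — free A0,Mu2,Ld2,B1 rp3 wp0
slot 3 (ALU): stall FU — free A0,Mu2,Ld2,B1 rp3 wp0
slot 4 (ALU): stall FU — free A0,Mu2,Ld2,B1 rp3 wp0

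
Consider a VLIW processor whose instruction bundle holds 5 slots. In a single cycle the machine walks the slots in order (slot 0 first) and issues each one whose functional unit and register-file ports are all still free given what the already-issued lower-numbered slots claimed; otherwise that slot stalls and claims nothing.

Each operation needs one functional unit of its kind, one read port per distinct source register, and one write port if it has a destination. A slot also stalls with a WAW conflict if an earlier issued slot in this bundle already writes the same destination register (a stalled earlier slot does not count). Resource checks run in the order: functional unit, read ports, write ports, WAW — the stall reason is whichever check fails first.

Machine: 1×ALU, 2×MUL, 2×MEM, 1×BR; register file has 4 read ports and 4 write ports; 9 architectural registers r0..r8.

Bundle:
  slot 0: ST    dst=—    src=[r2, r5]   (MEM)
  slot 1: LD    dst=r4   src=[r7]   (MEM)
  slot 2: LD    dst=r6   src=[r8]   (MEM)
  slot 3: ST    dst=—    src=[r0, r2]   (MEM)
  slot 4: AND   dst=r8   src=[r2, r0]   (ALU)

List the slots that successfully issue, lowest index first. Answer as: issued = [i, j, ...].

#0 MEM src=r2,r5 dispatched  <A:1 Mu:2 Ld:1 B:1 rd:2 wr:4>
#1 MEM src=r7 dispatched  <A:1 Mu:2 Ld:0 B:1 rd:1 wr:3>
#2 MEM src=r8 held:FU  <A:1 Mu:2 Ld:0 B:1 rd:1 wr:3>
#3 MEM src=r0,r2 held:FU  <A:1 Mu:2 Ld:0 B:1 rd:1 wr:3>
#4 ALU src=r2,r0 held:RD_PORT  <A:1 Mu:2 Ld:0 B:1 rd:1 wr:3>

issued = [0, 1]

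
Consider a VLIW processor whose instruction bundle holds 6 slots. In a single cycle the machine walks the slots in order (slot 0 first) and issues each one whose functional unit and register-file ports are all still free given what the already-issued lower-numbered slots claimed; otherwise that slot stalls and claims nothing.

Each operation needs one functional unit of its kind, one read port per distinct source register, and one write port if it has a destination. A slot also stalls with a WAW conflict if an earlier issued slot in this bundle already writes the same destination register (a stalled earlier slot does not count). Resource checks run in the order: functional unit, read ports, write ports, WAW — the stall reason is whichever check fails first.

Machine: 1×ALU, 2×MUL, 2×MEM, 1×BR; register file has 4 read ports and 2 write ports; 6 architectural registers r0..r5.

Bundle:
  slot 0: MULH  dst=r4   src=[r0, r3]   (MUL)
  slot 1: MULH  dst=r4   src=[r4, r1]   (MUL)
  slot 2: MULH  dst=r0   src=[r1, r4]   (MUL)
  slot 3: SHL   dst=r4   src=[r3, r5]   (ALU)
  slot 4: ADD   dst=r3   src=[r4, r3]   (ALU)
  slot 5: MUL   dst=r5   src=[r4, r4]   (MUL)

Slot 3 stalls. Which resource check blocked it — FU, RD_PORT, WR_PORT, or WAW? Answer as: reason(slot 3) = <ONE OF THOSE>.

reason(slot 3) = RD_PORT

[0] MUL needs rd=2 wr=1: ok; after: ALU=1 MUL=1 MEM=2 BR=1, R=2, W=1
[1] MUL needs rd=2 wr=1: WAW; after: ALU=1 MUL=1 MEM=2 BR=1, R=2, W=1
[2] MUL needs rd=2 wr=1: ok; after: ALU=1 MUL=0 MEM=2 BR=1, R=0, W=0
[3] ALU needs rd=2 wr=1: RD_PORT; after: ALU=1 MUL=0 MEM=2 BR=1, R=0, W=0
[4] ALU needs rd=2 wr=1: RD_PORT; after: ALU=1 MUL=0 MEM=2 BR=1, R=0, W=0
[5] MUL needs rd=1 wr=1: FU; after: ALU=1 MUL=0 MEM=2 BR=1, R=0, W=0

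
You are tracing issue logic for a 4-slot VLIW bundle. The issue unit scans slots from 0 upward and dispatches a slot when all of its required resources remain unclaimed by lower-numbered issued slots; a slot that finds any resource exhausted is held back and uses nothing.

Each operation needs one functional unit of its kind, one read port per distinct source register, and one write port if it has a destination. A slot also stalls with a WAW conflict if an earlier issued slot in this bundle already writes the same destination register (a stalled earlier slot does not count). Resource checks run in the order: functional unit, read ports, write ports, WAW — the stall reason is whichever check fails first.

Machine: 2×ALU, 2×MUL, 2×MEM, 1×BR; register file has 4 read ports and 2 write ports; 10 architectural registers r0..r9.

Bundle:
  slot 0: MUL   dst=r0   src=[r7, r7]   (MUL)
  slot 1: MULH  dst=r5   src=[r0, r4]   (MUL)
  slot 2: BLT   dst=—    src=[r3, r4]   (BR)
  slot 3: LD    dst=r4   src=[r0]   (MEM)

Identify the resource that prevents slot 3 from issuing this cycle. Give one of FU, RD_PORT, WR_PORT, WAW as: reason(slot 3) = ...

slot 0 (MUL): ISSUE — free A2,Mu1,Ld2,B1 rp3 wp1
slot 1 (MUL): ISSUE — free A2,Mu0,Ld2,B1 rp1 wp0
slot 2 (BR): stall RD_PORT — free A2,Mu0,Ld2,B1 rp1 wp0
slot 3 (MEM): stall WR_PORT — free A2,Mu0,Ld2,B1 rp1 wp0

reason(slot 3) = WR_PORT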